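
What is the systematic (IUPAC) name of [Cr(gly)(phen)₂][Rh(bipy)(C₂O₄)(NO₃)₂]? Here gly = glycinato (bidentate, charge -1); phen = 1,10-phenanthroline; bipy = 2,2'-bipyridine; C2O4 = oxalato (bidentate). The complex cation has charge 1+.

Both ions are complex: the cation is named first with the plain metal name, the anion second with the -ate form; each ion's ligands are alphabetised independently.
The complex cation is given as 1+; its ligand charges sum to -1, so Cr = +2.
A 1:1 salt means the anion carries the equal and opposite charge, 1−.
Anion: ligand charges sum to -4; for the ion to be 1−, Rh = +3.

(glycinato)bis(1,10-phenanthroline)chromium(II) (2,2'-bipyridine)dinitratooxalatorhodate(III)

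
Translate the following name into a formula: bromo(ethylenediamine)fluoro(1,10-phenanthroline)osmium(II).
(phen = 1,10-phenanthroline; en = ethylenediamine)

[OsBr(en)F(phen)]

Ligands: 1 1,10-phenanthroline (phen, neutral), 1 fluoro (F, -1), 1 bromo (Br, -1), 1 ethylenediamine (en, neutral). Ligand charge sum = -2.
With Os in oxidation state +2, the complex ion is [Os...].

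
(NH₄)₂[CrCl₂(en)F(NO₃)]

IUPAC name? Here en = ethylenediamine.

ammonium dichloro(ethylenediamine)fluoronitratochromate(II)

The 2 ammonium counter-ions carry a total charge of +2, so each complex ion is 2−.
Ligand charges: 1×fluoro (-1 each), 1×ethylenediamine (neutral), 2×chloro (-1 each), 1×nitrato (-1 each); total -4. So Cr + (-4) = 2−, giving Cr = +2.
Ligands are named alphabetically: chloro before ethylenediamine before fluoro before nitrato.
The complex ion is anionic, so chromium takes the -ate form chromate(II).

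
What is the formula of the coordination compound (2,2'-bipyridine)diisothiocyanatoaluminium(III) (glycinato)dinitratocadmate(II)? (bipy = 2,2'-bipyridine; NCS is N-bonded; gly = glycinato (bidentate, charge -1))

[Al(bipy)(NCS)2][Cd(gly)(NO3)2]

Cation [Al…]: ligand charges -2, Al(III) ⇒ ion charge 1+.
Anion [Cd…]: ligand charges -3, Cd(II) ⇒ ion charge 1−.
One 1+ cation balances one 1− anion.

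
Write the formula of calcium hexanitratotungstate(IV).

Ligands: 6 nitrato (NO3, -1). Ligand charge sum = -6.
Charge balance with calcium (+2) requires 1 complex ion per 1 calcium.

Ca[W(NO3)6]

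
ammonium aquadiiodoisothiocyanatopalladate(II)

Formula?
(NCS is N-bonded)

Ligands: 2 iodo (I, -1), 1 isothiocyanato (NCS, -1), 1 aqua (H2O, neutral). Ligand charge sum = -3.
With Pd in oxidation state +2, the complex ion is [Pd...]^1−.
Charge balance with ammonium (+1) requires 1 complex ion per 1 ammonium.

NH4[Pd(H2O)I2(NCS)]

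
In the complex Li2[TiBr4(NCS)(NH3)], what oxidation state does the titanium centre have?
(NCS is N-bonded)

2 lithium outside the brackets (+1 each) → the complex ion is 2−.
Ligand charges: 1×NH3 neutral; 1×NCS = -1; 4×Br = -4; sum -5.
Ti + (-5) = 2− ⇒ Ti is +3.

+3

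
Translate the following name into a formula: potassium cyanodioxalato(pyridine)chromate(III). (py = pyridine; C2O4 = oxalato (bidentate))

K2[Cr(C2O4)2(CN)(py)]

Ligands: 1 pyridine (py, neutral), 1 cyano (CN, -1), 2 oxalato (C2O4, -2). Ligand charge sum = -5.
With Cr in oxidation state +3, the complex ion is [Cr...]^2−.
Charge balance with potassium (+1) requires 1 complex ion per 2 potassium.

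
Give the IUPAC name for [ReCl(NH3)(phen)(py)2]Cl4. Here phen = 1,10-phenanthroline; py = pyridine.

The 4 chloride counter-ions carry a total charge of -4, so each complex ion is 4+.
Ligand charges: 1×ammine (neutral), 1×chloro (-1 each), 1×1,10-phenanthroline (neutral), 2×pyridine (neutral); total -1. So Re + (-1) = 4+, giving Re = +5.
Ligands are named alphabetically: ammine before chloro before phenanthroline before pyridine.

amminechloro(1,10-phenanthroline)bis(pyridine)rhenium(V) chloride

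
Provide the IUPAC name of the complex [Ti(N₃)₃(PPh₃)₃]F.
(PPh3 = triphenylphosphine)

triazidotris(triphenylphosphine)titanium(IV) fluoride

The 1 fluoride counter-ion carries a total charge of -1, so each complex ion is 1+.
Ligand charges: 3×azido (-1 each), 3×triphenylphosphine (neutral); total -3. So Ti + (-3) = 1+, giving Ti = +4.
Ligands are named alphabetically: azido before triphenylphosphine.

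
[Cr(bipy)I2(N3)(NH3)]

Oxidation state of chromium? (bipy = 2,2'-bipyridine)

+3

No counter-ion: the bracketed complex is neutral.
Ligand charges: 1×N3 = -1; 1×NH3 neutral; 1×bipy neutral; 2×I = -2; sum -3.
Cr + (-3) = 0 ⇒ Cr is +3.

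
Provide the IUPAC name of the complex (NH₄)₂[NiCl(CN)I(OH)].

The 2 ammonium counter-ions carry a total charge of +2, so each complex ion is 2−.
Ligand charges: 1×hydroxo (-1 each), 1×iodo (-1 each), 1×cyano (-1 each), 1×chloro (-1 each); total -4. So Ni + (-4) = 2−, giving Ni = +2.
Ligands are named alphabetically: chloro before cyano before hydroxo before iodo.
The complex ion is anionic, so nickel takes the -ate form nickelate(II).

ammonium chlorocyanohydroxoiodonickelate(II)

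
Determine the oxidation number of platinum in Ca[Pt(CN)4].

1 calcium outside the brackets (+2 each) → the complex ion is 2−.
Ligand charges: 4×CN = -4; sum -4.
Pt + (-4) = 2− ⇒ Pt is +2.

+2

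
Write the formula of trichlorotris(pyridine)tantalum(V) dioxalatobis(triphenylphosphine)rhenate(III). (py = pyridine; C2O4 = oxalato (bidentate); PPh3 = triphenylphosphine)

Cation [Ta…]: ligand charges -3, Ta(V) ⇒ ion charge 2+.
Anion [Re…]: ligand charges -4, Re(III) ⇒ ion charge 1−.
One 2+ cation requires 2 of the 1− anion.

[TaCl3(py)3][Re(C2O4)2(PPh3)2]2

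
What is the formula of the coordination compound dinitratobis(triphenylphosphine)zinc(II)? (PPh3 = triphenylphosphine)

[Zn(NO3)2(PPh3)2]

Ligands: 2 triphenylphosphine (PPh3, neutral), 2 nitrato (NO3, -1). Ligand charge sum = -2.
With Zn in oxidation state +2, the complex ion is [Zn...].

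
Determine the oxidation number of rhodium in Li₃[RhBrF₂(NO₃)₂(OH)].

+3

3 lithium outside the brackets (+1 each) → the complex ion is 3−.
Ligand charges: 1×OH = -1; 2×NO3 = -2; 1×Br = -1; 2×F = -2; sum -6.
Rh + (-6) = 3− ⇒ Rh is +3.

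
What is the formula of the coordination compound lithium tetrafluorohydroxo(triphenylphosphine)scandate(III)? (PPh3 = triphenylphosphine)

Ligands: 4 fluoro (F, -1), 1 hydroxo (OH, -1), 1 triphenylphosphine (PPh3, neutral). Ligand charge sum = -5.
Charge balance with lithium (+1) requires 1 complex ion per 2 lithium.

Li2[ScF4(OH)(PPh3)]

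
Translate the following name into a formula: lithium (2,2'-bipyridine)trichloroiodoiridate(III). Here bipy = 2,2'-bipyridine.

Ligands: 1 iodo (I, -1), 1 2,2'-bipyridine (bipy, neutral), 3 chloro (Cl, -1). Ligand charge sum = -4.
Charge balance with lithium (+1) requires 1 complex ion per 1 lithium.

Li[Ir(bipy)Cl3I]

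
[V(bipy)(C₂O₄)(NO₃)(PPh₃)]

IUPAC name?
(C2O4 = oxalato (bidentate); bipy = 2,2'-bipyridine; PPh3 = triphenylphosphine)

There is no counter-ion, so the complex is neutral overall.
Ligand charges: 1×oxalato (-2 each), 1×2,2'-bipyridine (neutral), 1×nitrato (-1 each), 1×triphenylphosphine (neutral); total -3. So V + (-3) = 0, giving V = +3.
Ligands are named alphabetically: bipyridine before nitrato before oxalato before triphenylphosphine.

(2,2'-bipyridine)nitratooxalato(triphenylphosphine)vanadium(III)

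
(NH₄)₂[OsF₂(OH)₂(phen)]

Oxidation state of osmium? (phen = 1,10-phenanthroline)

+2

2 ammonium outside the brackets (+1 each) → the complex ion is 2−.
Ligand charges: 2×F = -2; 2×OH = -2; 1×phen neutral; sum -4.
Os + (-4) = 2− ⇒ Os is +2.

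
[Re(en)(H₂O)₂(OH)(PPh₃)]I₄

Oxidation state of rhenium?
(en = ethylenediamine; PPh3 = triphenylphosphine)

4 iodide outside the brackets (-1 each) → the complex ion is 4+.
Ligand charges: 1×en neutral; 2×H2O neutral; 1×OH = -1; 1×PPh3 neutral; sum -1.
Re + (-1) = 4+ ⇒ Re is +5.

+5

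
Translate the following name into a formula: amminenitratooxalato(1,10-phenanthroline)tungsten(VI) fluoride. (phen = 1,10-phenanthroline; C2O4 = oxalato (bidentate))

Ligands: 1 ammine (NH3, neutral), 1 1,10-phenanthroline (phen, neutral), 1 oxalato (C2O4, -2), 1 nitrato (NO3, -1). Ligand charge sum = -3.
With W in oxidation state +6, the complex ion is [W...]^3+.
Charge balance with fluoride (-1) requires 1 complex ion per 3 fluoride.

[W(C2O4)(NH3)(NO3)(phen)]F3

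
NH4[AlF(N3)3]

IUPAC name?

ammonium triazidofluoroaluminate(III)

The 1 ammonium counter-ion carries a total charge of +1, so each complex ion is 1−.
Ligand charges: 1×fluoro (-1 each), 3×azido (-1 each); total -4. So Al + (-4) = 1−, giving Al = +3.
Ligands are named alphabetically: azido before fluoro.
The complex ion is anionic, so aluminium takes the -ate form aluminate(III).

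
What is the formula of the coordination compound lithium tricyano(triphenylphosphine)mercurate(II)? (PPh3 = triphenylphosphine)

Li[Hg(CN)3(PPh3)]

Ligands: 3 cyano (CN, -1), 1 triphenylphosphine (PPh3, neutral). Ligand charge sum = -3.
With Hg in oxidation state +2, the complex ion is [Hg...]^1−.
Charge balance with lithium (+1) requires 1 complex ion per 1 lithium.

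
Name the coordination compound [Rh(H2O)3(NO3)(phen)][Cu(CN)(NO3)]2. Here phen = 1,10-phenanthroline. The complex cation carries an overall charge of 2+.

triaquanitrato(1,10-phenanthroline)rhodium(III) cyanonitratocuprate(I)

Both ions are complex: the cation is named first with the plain metal name, the anion second with the -ate form; each ion's ligands are alphabetised independently.
The complex cation is given as 2+; its ligand charges sum to -1, so Rh = +3.
With 2 anions per cation, each anion must be 2/2 = 1−.
Anion: ligand charges sum to -2; for the ion to be 1−, Cu = +1.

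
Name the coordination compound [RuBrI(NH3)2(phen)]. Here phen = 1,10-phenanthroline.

diamminebromoiodo(1,10-phenanthroline)ruthenium(II)

There is no counter-ion, so the complex is neutral overall.
Ligand charges: 1×bromo (-1 each), 2×ammine (neutral), 1×iodo (-1 each), 1×1,10-phenanthroline (neutral); total -2. So Ru + (-2) = 0, giving Ru = +2.
Ligands are named alphabetically: ammine before bromo before iodo before phenanthroline.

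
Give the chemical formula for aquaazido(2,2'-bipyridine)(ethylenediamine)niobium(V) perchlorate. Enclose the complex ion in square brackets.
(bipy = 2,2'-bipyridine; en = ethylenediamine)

[Nb(bipy)(en)(H2O)(N3)](ClO4)4

Ligands: 1 2,2'-bipyridine (bipy, neutral), 1 azido (N3, -1), 1 aqua (H2O, neutral), 1 ethylenediamine (en, neutral). Ligand charge sum = -1.
Charge balance with perchlorate (-1) requires 1 complex ion per 4 perchlorate.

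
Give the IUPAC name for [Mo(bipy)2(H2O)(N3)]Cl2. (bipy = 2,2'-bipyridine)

The 2 chloride counter-ions carry a total charge of -2, so each complex ion is 2+.
Ligand charges: 2×2,2'-bipyridine (neutral), 1×azido (-1 each), 1×aqua (neutral); total -1. So Mo + (-1) = 2+, giving Mo = +3.
Ligands are named alphabetically: aqua before azido before bipyridine.

aquaazidobis(2,2'-bipyridine)molybdenum(III) chloride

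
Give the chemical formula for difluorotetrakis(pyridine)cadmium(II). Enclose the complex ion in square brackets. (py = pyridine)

[CdF2(py)4]

Ligands: 2 fluoro (F, -1), 4 pyridine (py, neutral). Ligand charge sum = -2.
With Cd in oxidation state +2, the complex ion is [Cd...].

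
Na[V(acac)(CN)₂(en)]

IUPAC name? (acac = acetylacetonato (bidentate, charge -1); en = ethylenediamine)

sodium (acetylacetonato)dicyano(ethylenediamine)vanadate(II)

The 1 sodium counter-ion carries a total charge of +1, so each complex ion is 1−.
Ligand charges: 1×acetylacetonato (-1 each), 1×ethylenediamine (neutral), 2×cyano (-1 each); total -3. So V + (-3) = 1−, giving V = +2.
Ligands are named alphabetically: acetylacetonato before cyano before ethylenediamine.
The complex ion is anionic, so vanadium takes the -ate form vanadate(II).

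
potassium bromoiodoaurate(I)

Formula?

K[AuBrI]

Ligands: 1 bromo (Br, -1), 1 iodo (I, -1). Ligand charge sum = -2.
Charge balance with potassium (+1) requires 1 complex ion per 1 potassium.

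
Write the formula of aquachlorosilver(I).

[AgCl(H2O)]

Ligands: 1 chloro (Cl, -1), 1 aqua (H2O, neutral). Ligand charge sum = -1.
With Ag in oxidation state +1, the complex ion is [Ag...].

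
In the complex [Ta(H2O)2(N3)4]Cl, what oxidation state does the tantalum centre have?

+5

1 chloride outside the brackets (-1 each) → the complex ion is 1+.
Ligand charges: 2×H2O neutral; 4×N3 = -4; sum -4.
Ta + (-4) = 1+ ⇒ Ta is +5.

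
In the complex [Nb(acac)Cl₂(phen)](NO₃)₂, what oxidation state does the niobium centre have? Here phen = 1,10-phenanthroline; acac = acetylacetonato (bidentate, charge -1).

2 nitrate outside the brackets (-1 each) → the complex ion is 2+.
Ligand charges: 1×phen neutral; 1×acac = -1; 2×Cl = -2; sum -3.
Nb + (-3) = 2+ ⇒ Nb is +5.

+5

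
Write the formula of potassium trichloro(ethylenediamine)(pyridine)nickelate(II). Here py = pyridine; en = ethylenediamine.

Ligands: 1 pyridine (py, neutral), 3 chloro (Cl, -1), 1 ethylenediamine (en, neutral). Ligand charge sum = -3.
Charge balance with potassium (+1) requires 1 complex ion per 1 potassium.

K[NiCl3(en)(py)]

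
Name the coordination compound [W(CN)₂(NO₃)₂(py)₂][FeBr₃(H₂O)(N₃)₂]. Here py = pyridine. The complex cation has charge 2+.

dicyanodinitratobis(pyridine)tungsten(VI) aquadiazidotribromoferrate(III)

Both ions are complex: the cation is named first with the plain metal name, the anion second with the -ate form; each ion's ligands are alphabetised independently.
The complex cation is given as 2+; its ligand charges sum to -4, so W = +6.
A 1:1 salt means the anion carries the equal and opposite charge, 2−.
Anion: ligand charges sum to -5; for the ion to be 2−, Fe = +3.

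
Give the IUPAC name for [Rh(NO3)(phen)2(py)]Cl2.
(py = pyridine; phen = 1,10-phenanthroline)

The 2 chloride counter-ions carry a total charge of -2, so each complex ion is 2+.
Ligand charges: 1×pyridine (neutral), 1×nitrato (-1 each), 2×1,10-phenanthroline (neutral); total -1. So Rh + (-1) = 2+, giving Rh = +3.
Ligands are named alphabetically: nitrato before phenanthroline before pyridine.

nitratobis(1,10-phenanthroline)(pyridine)rhodium(III) chloride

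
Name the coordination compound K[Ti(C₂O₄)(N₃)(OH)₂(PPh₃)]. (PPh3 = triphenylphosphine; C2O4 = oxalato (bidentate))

The 1 potassium counter-ion carries a total charge of +1, so each complex ion is 1−.
Ligand charges: 1×triphenylphosphine (neutral), 2×hydroxo (-1 each), 1×oxalato (-2 each), 1×azido (-1 each); total -5. So Ti + (-5) = 1−, giving Ti = +4.
The complex ion is anionic, so titanium takes the -ate form titanate(IV).

potassium azidodihydroxooxalato(triphenylphosphine)titanate(IV)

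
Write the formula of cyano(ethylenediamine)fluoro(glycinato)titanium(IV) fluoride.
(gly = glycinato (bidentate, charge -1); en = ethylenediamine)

Ligands: 1 cyano (CN, -1), 1 fluoro (F, -1), 1 glycinato (gly, -1), 1 ethylenediamine (en, neutral). Ligand charge sum = -3.
Charge balance with fluoride (-1) requires 1 complex ion per 1 fluoride.

[Ti(CN)(en)F(gly)]F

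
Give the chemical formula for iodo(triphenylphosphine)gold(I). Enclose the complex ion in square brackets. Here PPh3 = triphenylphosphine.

Ligands: 1 iodo (I, -1), 1 triphenylphosphine (PPh3, neutral). Ligand charge sum = -1.
With Au in oxidation state +1, the complex ion is [Au...].

[AuI(PPh3)]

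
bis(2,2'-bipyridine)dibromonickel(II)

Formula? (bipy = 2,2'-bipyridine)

[Ni(bipy)2Br2]

Ligands: 2 2,2'-bipyridine (bipy, neutral), 2 bromo (Br, -1). Ligand charge sum = -2.
With Ni in oxidation state +2, the complex ion is [Ni...].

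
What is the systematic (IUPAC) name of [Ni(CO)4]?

tetracarbonylnickel(0)

There is no counter-ion, so the complex is neutral overall.
Ligand charges: 4×carbonyl (neutral); total 0. So Ni + (0) = 0, giving Ni = 0.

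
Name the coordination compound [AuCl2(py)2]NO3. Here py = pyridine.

The 1 nitrate counter-ion carries a total charge of -1, so each complex ion is 1+.
Ligand charges: 2×chloro (-1 each), 2×pyridine (neutral); total -2. So Au + (-2) = 1+, giving Au = +3.
Ligands are named alphabetically: chloro before pyridine.

dichlorobis(pyridine)gold(III) nitrate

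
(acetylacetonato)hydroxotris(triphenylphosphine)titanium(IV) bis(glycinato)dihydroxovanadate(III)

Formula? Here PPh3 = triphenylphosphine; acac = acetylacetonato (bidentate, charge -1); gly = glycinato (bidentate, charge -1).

Cation [Ti…]: ligand charges -2, Ti(IV) ⇒ ion charge 2+.
Anion [V…]: ligand charges -4, V(III) ⇒ ion charge 1−.

[Ti(acac)(OH)(PPh3)3][V(gly)2(OH)2]2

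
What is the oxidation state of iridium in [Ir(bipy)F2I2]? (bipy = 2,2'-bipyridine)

+4

No counter-ion: the bracketed complex is neutral.
Ligand charges: 2×I = -2; 1×bipy neutral; 2×F = -2; sum -4.
Ir + (-4) = 0 ⇒ Ir is +4.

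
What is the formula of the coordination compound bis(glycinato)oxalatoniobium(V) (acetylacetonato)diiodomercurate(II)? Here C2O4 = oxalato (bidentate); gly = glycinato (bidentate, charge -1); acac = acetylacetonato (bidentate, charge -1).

Cation [Nb…]: ligand charges -4, Nb(V) ⇒ ion charge 1+.
Anion [Hg…]: ligand charges -3, Hg(II) ⇒ ion charge 1−.
One 1+ cation balances one 1− anion.

[Nb(C2O4)(gly)2][Hg(acac)I2]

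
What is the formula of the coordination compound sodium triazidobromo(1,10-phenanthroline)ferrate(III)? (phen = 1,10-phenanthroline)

Ligands: 3 azido (N3, -1), 1 bromo (Br, -1), 1 1,10-phenanthroline (phen, neutral). Ligand charge sum = -4.
Charge balance with sodium (+1) requires 1 complex ion per 1 sodium.

Na[FeBr(N3)3(phen)]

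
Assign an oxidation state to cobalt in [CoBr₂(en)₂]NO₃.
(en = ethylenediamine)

1 nitrate outside the brackets (-1 each) → the complex ion is 1+.
Ligand charges: 2×Br = -2; 2×en neutral; sum -2.
Co + (-2) = 1+ ⇒ Co is +3.

+3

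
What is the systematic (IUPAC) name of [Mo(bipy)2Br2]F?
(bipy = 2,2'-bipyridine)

bis(2,2'-bipyridine)dibromomolybdenum(III) fluoride

The 1 fluoride counter-ion carries a total charge of -1, so each complex ion is 1+.
Ligand charges: 2×2,2'-bipyridine (neutral), 2×bromo (-1 each); total -2. So Mo + (-2) = 1+, giving Mo = +3.
Ligands are named alphabetically: bipyridine before bromo.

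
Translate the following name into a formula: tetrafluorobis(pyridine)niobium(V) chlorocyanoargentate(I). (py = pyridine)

Cation [Nb…]: ligand charges -4, Nb(V) ⇒ ion charge 1+.
Anion [Ag…]: ligand charges -2, Ag(I) ⇒ ion charge 1−.
One 1+ cation balances one 1− anion.

[NbF4(py)2][AgCl(CN)]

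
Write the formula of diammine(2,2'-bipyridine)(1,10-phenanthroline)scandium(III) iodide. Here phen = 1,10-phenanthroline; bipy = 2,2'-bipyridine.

Ligands: 1 1,10-phenanthroline (phen, neutral), 2 ammine (NH3, neutral), 1 2,2'-bipyridine (bipy, neutral). Ligand charge sum = 0.
Charge balance with iodide (-1) requires 1 complex ion per 3 iodide.

[Sc(bipy)(NH3)2(phen)]I3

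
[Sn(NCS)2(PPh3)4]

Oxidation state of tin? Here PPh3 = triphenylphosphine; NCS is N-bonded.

+2

No counter-ion: the bracketed complex is neutral.
Ligand charges: 4×PPh3 neutral; 2×NCS = -2; sum -2.
Sn + (-2) = 0 ⇒ Sn is +2.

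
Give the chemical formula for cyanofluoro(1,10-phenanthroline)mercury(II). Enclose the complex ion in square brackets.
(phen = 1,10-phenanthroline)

[Hg(CN)F(phen)]

Ligands: 1 fluoro (F, -1), 1 1,10-phenanthroline (phen, neutral), 1 cyano (CN, -1). Ligand charge sum = -2.
With Hg in oxidation state +2, the complex ion is [Hg...].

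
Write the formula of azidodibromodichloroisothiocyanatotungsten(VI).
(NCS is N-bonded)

Ligands: 2 bromo (Br, -1), 2 chloro (Cl, -1), 1 azido (N3, -1), 1 isothiocyanato (NCS, -1). Ligand charge sum = -6.
With W in oxidation state +6, the complex ion is [W...].

[WBr2Cl2(N3)(NCS)]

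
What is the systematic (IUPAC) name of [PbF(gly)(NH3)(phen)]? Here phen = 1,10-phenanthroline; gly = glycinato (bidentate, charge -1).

There is no counter-ion, so the complex is neutral overall.
Ligand charges: 1×fluoro (-1 each), 1×ammine (neutral), 1×1,10-phenanthroline (neutral), 1×glycinato (-1 each); total -2. So Pb + (-2) = 0, giving Pb = +2.
Ligands are named alphabetically: ammine before fluoro before glycinato before phenanthroline.

amminefluoro(glycinato)(1,10-phenanthroline)lead(II)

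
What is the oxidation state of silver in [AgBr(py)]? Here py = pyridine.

No counter-ion: the bracketed complex is neutral.
Ligand charges: 1×py neutral; 1×Br = -1; sum -1.
Ag + (-1) = 0 ⇒ Ag is +1.

+1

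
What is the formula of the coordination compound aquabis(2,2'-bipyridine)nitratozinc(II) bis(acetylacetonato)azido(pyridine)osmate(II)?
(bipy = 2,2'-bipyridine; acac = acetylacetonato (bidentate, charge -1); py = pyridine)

Cation [Zn…]: ligand charges -1, Zn(II) ⇒ ion charge 1+.
Anion [Os…]: ligand charges -3, Os(II) ⇒ ion charge 1−.

[Zn(bipy)2(H2O)(NO3)][Os(acac)2(N3)(py)]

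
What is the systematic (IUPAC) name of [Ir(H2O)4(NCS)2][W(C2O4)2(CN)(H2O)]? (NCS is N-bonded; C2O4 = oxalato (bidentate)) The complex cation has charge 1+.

The complex cation is given as 1+; its ligand charges sum to -2, so Ir = +3.
A 1:1 salt means the anion carries the equal and opposite charge, 1−.
Anion: ligand charges sum to -5; for the ion to be 1−, W = +4.

tetraaquadiisothiocyanatoiridium(III) aquacyanodioxalatotungstate(IV)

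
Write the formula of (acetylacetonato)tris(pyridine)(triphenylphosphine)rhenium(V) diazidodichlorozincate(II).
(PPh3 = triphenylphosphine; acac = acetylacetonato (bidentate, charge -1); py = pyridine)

Cation [Re…]: ligand charges -1, Re(V) ⇒ ion charge 4+.
Anion [Zn…]: ligand charges -4, Zn(II) ⇒ ion charge 2−.
One 4+ cation requires 2 of the 2− anion.

[Re(acac)(PPh3)(py)3][ZnCl2(N3)2]2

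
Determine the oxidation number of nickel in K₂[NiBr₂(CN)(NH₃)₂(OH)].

+2

2 potassium outside the brackets (+1 each) → the complex ion is 2−.
Ligand charges: 2×NH3 neutral; 1×OH = -1; 2×Br = -2; 1×CN = -1; sum -4.
Ni + (-4) = 2− ⇒ Ni is +2.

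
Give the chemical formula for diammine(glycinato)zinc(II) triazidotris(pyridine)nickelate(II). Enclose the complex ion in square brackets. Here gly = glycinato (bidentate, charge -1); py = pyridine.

Cation [Zn…]: ligand charges -1, Zn(II) ⇒ ion charge 1+.
Anion [Ni…]: ligand charges -3, Ni(II) ⇒ ion charge 1−.
One 1+ cation balances one 1− anion.

[Zn(gly)(NH3)2][Ni(N3)3(py)3]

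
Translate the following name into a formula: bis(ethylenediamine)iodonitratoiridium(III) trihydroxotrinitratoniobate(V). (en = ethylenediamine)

[Ir(en)2I(NO3)][Nb(NO3)3(OH)3]

Cation [Ir…]: ligand charges -2, Ir(III) ⇒ ion charge 1+.
Anion [Nb…]: ligand charges -6, Nb(V) ⇒ ion charge 1−.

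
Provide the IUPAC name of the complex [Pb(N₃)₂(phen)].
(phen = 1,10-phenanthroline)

There is no counter-ion, so the complex is neutral overall.
Ligand charges: 2×azido (-1 each), 1×1,10-phenanthroline (neutral); total -2. So Pb + (-2) = 0, giving Pb = +2.
Ligands are named alphabetically: azido before phenanthroline.

diazido(1,10-phenanthroline)lead(II)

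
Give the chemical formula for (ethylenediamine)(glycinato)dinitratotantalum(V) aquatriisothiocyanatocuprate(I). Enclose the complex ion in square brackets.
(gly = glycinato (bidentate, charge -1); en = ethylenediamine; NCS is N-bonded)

[Ta(en)(gly)(NO3)2][Cu(H2O)(NCS)3]

Cation [Ta…]: ligand charges -3, Ta(V) ⇒ ion charge 2+.
Anion [Cu…]: ligand charges -3, Cu(I) ⇒ ion charge 2−.
One 2+ cation balances one 2− anion.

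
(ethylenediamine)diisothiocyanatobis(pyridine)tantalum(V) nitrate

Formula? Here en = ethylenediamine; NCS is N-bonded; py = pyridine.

[Ta(en)(NCS)2(py)2](NO3)3

Ligands: 1 ethylenediamine (en, neutral), 2 isothiocyanato (NCS, -1), 2 pyridine (py, neutral). Ligand charge sum = -2.
Charge balance with nitrate (-1) requires 1 complex ion per 3 nitrate.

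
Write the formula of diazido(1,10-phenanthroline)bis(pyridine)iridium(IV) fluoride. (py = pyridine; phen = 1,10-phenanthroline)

Ligands: 2 azido (N3, -1), 2 pyridine (py, neutral), 1 1,10-phenanthroline (phen, neutral). Ligand charge sum = -2.
Charge balance with fluoride (-1) requires 1 complex ion per 2 fluoride.

[Ir(N3)2(phen)(py)2]F2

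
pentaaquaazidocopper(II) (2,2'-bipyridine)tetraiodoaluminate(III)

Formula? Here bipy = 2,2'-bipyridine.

[Cu(H2O)5(N3)][Al(bipy)I4]

Cation [Cu…]: ligand charges -1, Cu(II) ⇒ ion charge 1+.
Anion [Al…]: ligand charges -4, Al(III) ⇒ ion charge 1−.
One 1+ cation balances one 1− anion.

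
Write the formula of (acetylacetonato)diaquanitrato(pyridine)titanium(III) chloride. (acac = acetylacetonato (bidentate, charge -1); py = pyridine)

Ligands: 2 aqua (H2O, neutral), 1 nitrato (NO3, -1), 1 acetylacetonato (acac, -1), 1 pyridine (py, neutral). Ligand charge sum = -2.
Charge balance with chloride (-1) requires 1 complex ion per 1 chloride.

[Ti(acac)(H2O)2(NO3)(py)]Cl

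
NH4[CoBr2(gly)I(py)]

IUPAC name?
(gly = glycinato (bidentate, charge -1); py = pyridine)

The 1 ammonium counter-ion carries a total charge of +1, so each complex ion is 1−.
Ligand charges: 2×bromo (-1 each), 1×glycinato (-1 each), 1×iodo (-1 each), 1×pyridine (neutral); total -4. So Co + (-4) = 1−, giving Co = +3.
The complex ion is anionic, so cobalt takes the -ate form cobaltate(III).

ammonium dibromo(glycinato)iodo(pyridine)cobaltate(III)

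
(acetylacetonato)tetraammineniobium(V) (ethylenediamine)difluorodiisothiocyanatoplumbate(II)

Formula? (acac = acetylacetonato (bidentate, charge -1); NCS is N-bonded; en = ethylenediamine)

Cation [Nb…]: ligand charges -1, Nb(V) ⇒ ion charge 4+.
Anion [Pb…]: ligand charges -4, Pb(II) ⇒ ion charge 2−.
One 4+ cation requires 2 of the 2− anion.

[Nb(acac)(NH3)4][Pb(en)F2(NCS)2]2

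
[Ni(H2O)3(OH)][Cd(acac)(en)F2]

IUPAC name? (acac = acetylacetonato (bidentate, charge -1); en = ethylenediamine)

triaquahydroxonickel(II) (acetylacetonato)(ethylenediamine)difluorocadmate(II)

Cadmium is always +2 in its complexes; the anion's ligand charges sum to -3, so the complex anion is 1−.
A 1:1 salt means the cation carries the equal and opposite charge, 1+.
Cation: ligand charges sum to -1; for the ion to be 1+, Ni = +2.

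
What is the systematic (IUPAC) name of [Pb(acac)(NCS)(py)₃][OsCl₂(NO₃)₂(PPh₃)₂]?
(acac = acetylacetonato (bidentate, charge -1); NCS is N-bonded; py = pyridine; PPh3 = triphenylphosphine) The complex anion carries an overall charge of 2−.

(acetylacetonato)isothiocyanatotris(pyridine)lead(IV) dichlorodinitratobis(triphenylphosphine)osmate(II)

Both ions are complex: the cation is named first with the plain metal name, the anion second with the -ate form; each ion's ligands are alphabetised independently.
The complex anion is given as 2−; its ligand charges sum to -4, so Os = +2.
A 1:1 salt means the cation carries the equal and opposite charge, 2+.
Cation: ligand charges sum to -2; for the ion to be 2+, Pb = +4.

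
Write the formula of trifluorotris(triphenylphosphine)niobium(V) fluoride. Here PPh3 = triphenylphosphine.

[NbF3(PPh3)3]F2

Ligands: 3 triphenylphosphine (PPh3, neutral), 3 fluoro (F, -1). Ligand charge sum = -3.
Charge balance with fluoride (-1) requires 1 complex ion per 2 fluoride.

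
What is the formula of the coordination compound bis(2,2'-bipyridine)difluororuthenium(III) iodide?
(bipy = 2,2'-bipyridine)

Ligands: 2 2,2'-bipyridine (bipy, neutral), 2 fluoro (F, -1). Ligand charge sum = -2.
With Ru in oxidation state +3, the complex ion is [Ru...]^1+.
Charge balance with iodide (-1) requires 1 complex ion per 1 iodide.

[Ru(bipy)2F2]I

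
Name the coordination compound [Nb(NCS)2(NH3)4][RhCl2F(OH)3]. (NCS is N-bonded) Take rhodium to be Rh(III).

tetraamminediisothiocyanatoniobium(V) dichlorofluorotrihydroxorhodate(III)

Both ions are complex: the cation is named first with the plain metal name, the anion second with the -ate form; each ion's ligands are alphabetised independently.
Rh is given as +3; the anion's ligand charges sum to -6, so the complex anion is 3−.
A 1:1 salt means the cation carries the equal and opposite charge, 3+.
Cation: ligand charges sum to -2; for the ion to be 3+, Nb = +5.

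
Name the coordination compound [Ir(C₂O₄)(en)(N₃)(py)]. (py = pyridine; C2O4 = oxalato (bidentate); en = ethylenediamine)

There is no counter-ion, so the complex is neutral overall.
Ligand charges: 1×pyridine (neutral), 1×oxalato (-2 each), 1×ethylenediamine (neutral), 1×azido (-1 each); total -3. So Ir + (-3) = 0, giving Ir = +3.
Ligands are named alphabetically: azido before ethylenediamine before oxalato before pyridine.

azido(ethylenediamine)oxalato(pyridine)iridium(III)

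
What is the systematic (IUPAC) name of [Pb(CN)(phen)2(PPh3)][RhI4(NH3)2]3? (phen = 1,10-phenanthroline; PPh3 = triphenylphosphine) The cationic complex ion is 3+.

cyanobis(1,10-phenanthroline)(triphenylphosphine)lead(IV) diamminetetraiodorhodate(III)

The complex cation is given as 3+; its ligand charges sum to -1, so Pb = +4.
With 3 anions per cation, each anion must be 3/3 = 1−.
Anion: ligand charges sum to -4; for the ion to be 1−, Rh = +3.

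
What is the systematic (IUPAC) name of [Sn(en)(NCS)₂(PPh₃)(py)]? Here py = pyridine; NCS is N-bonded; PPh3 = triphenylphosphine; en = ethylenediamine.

There is no counter-ion, so the complex is neutral overall.
Ligand charges: 1×pyridine (neutral), 2×isothiocyanato (-1 each), 1×triphenylphosphine (neutral), 1×ethylenediamine (neutral); total -2. So Sn + (-2) = 0, giving Sn = +2.
Ligands are named alphabetically: ethylenediamine before isothiocyanato before pyridine before triphenylphosphine.

(ethylenediamine)diisothiocyanato(pyridine)(triphenylphosphine)tin(II)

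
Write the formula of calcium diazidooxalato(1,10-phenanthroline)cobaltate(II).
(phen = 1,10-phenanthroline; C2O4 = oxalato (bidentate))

Ca[Co(C2O4)(N3)2(phen)]

Ligands: 1 1,10-phenanthroline (phen, neutral), 1 oxalato (C2O4, -2), 2 azido (N3, -1). Ligand charge sum = -4.
With Co in oxidation state +2, the complex ion is [Co...]^2−.
Charge balance with calcium (+2) requires 1 complex ion per 1 calcium.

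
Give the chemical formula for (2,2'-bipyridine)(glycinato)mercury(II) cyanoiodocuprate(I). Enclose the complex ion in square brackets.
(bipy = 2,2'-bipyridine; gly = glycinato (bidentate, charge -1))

[Hg(bipy)(gly)][Cu(CN)I]

Cation [Hg…]: ligand charges -1, Hg(II) ⇒ ion charge 1+.
Anion [Cu…]: ligand charges -2, Cu(I) ⇒ ion charge 1−.
One 1+ cation balances one 1− anion.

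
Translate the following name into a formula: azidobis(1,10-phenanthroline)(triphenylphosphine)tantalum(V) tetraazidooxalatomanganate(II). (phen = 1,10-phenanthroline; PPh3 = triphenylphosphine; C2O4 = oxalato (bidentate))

[Ta(N3)(phen)2(PPh3)][Mn(C2O4)(N3)4]

Cation [Ta…]: ligand charges -1, Ta(V) ⇒ ion charge 4+.
Anion [Mn…]: ligand charges -6, Mn(II) ⇒ ion charge 4−.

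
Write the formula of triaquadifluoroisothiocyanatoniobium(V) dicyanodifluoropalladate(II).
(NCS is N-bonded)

[NbF2(H2O)3(NCS)][Pd(CN)2F2]

Cation [Nb…]: ligand charges -3, Nb(V) ⇒ ion charge 2+.
Anion [Pd…]: ligand charges -4, Pd(II) ⇒ ion charge 2−.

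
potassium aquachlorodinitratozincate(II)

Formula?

K[ZnCl(H2O)(NO3)2]

Ligands: 1 chloro (Cl, -1), 2 nitrato (NO3, -1), 1 aqua (H2O, neutral). Ligand charge sum = -3.
Charge balance with potassium (+1) requires 1 complex ion per 1 potassium.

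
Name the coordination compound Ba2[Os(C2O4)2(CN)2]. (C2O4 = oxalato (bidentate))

barium dicyanodioxalatoosmate(II)

The 2 barium counter-ions carry a total charge of +4, so each complex ion is 4−.
Ligand charges: 2×cyano (-1 each), 2×oxalato (-2 each); total -6. So Os + (-6) = 4−, giving Os = +2.
The complex ion is anionic, so osmium takes the -ate form osmate(II).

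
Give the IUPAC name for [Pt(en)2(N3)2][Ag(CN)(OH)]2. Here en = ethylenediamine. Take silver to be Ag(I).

diazidobis(ethylenediamine)platinum(IV) cyanohydroxoargentate(I)

Both ions are complex: the cation is named first with the plain metal name, the anion second with the -ate form; each ion's ligands are alphabetised independently.
Ag is given as +1; the anion's ligand charges sum to -2, so the complex anion is 1−.
With 2 anions per cation, the cation must be 2×1 = 2+.
Cation: ligand charges sum to -2; for the ion to be 2+, Pt = +4.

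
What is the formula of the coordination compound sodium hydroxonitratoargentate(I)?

Ligands: 1 hydroxo (OH, -1), 1 nitrato (NO3, -1). Ligand charge sum = -2.
With Ag in oxidation state +1, the complex ion is [Ag...]^1−.
Charge balance with sodium (+1) requires 1 complex ion per 1 sodium.

Na[Ag(NO3)(OH)]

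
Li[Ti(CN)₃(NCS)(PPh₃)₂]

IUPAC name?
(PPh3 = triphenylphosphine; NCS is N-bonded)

The 1 lithium counter-ion carries a total charge of +1, so each complex ion is 1−.
Ligand charges: 2×triphenylphosphine (neutral), 3×cyano (-1 each), 1×isothiocyanato (-1 each); total -4. So Ti + (-4) = 1−, giving Ti = +3.
The complex ion is anionic, so titanium takes the -ate form titanate(III).

lithium tricyanoisothiocyanatobis(triphenylphosphine)titanate(III)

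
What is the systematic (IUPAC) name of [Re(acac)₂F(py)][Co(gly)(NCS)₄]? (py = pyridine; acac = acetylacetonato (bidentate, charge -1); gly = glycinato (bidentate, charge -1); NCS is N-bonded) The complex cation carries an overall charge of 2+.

bis(acetylacetonato)fluoro(pyridine)rhenium(V) (glycinato)tetraisothiocyanatocobaltate(III)

The complex cation is given as 2+; its ligand charges sum to -3, so Re = +5.
A 1:1 salt means the anion carries the equal and opposite charge, 2−.
Anion: ligand charges sum to -5; for the ion to be 2−, Co = +3.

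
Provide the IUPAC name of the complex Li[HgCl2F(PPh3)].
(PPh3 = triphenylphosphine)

lithium dichlorofluoro(triphenylphosphine)mercurate(II)

The 1 lithium counter-ion carries a total charge of +1, so each complex ion is 1−.
Ligand charges: 2×chloro (-1 each), 1×fluoro (-1 each), 1×triphenylphosphine (neutral); total -3. So Hg + (-3) = 1−, giving Hg = +2.
Ligands are named alphabetically: chloro before fluoro before triphenylphosphine.
The complex ion is anionic, so mercury takes the -ate form mercurate(II).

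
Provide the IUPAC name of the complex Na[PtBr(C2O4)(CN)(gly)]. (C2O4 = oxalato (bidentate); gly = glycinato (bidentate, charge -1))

sodium bromocyano(glycinato)oxalatoplatinate(IV)

The 1 sodium counter-ion carries a total charge of +1, so each complex ion is 1−.
Ligand charges: 1×oxalato (-2 each), 1×glycinato (-1 each), 1×bromo (-1 each), 1×cyano (-1 each); total -5. So Pt + (-5) = 1−, giving Pt = +4.
Ligands are named alphabetically: bromo before cyano before glycinato before oxalato.
The complex ion is anionic, so platinum takes the -ate form platinate(IV).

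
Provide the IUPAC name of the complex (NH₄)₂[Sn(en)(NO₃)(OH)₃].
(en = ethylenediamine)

The 2 ammonium counter-ions carry a total charge of +2, so each complex ion is 2−.
Ligand charges: 1×ethylenediamine (neutral), 1×nitrato (-1 each), 3×hydroxo (-1 each); total -4. So Sn + (-4) = 2−, giving Sn = +2.
Ligands are named alphabetically: ethylenediamine before hydroxo before nitrato.
The complex ion is anionic, so tin takes the -ate form stannate(II).

ammonium (ethylenediamine)trihydroxonitratostannate(II)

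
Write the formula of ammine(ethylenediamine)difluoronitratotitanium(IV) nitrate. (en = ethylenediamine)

Ligands: 1 nitrato (NO3, -1), 2 fluoro (F, -1), 1 ammine (NH3, neutral), 1 ethylenediamine (en, neutral). Ligand charge sum = -3.
With Ti in oxidation state +4, the complex ion is [Ti...]^1+.
Charge balance with nitrate (-1) requires 1 complex ion per 1 nitrate.

[Ti(en)F2(NH3)(NO3)]NO3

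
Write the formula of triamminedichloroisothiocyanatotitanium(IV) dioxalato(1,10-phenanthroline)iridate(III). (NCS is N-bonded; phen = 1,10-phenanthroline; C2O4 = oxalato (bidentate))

[TiCl2(NCS)(NH3)3][Ir(C2O4)2(phen)]

Cation [Ti…]: ligand charges -3, Ti(IV) ⇒ ion charge 1+.
Anion [Ir…]: ligand charges -4, Ir(III) ⇒ ion charge 1−.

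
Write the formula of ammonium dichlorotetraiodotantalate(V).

Ligands: 4 iodo (I, -1), 2 chloro (Cl, -1). Ligand charge sum = -6.
Charge balance with ammonium (+1) requires 1 complex ion per 1 ammonium.

NH4[TaCl2I4]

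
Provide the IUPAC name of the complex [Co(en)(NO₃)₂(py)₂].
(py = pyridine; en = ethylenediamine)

There is no counter-ion, so the complex is neutral overall.
Ligand charges: 2×pyridine (neutral), 1×ethylenediamine (neutral), 2×nitrato (-1 each); total -2. So Co + (-2) = 0, giving Co = +2.
Ligands are named alphabetically: ethylenediamine before nitrato before pyridine.

(ethylenediamine)dinitratobis(pyridine)cobalt(II)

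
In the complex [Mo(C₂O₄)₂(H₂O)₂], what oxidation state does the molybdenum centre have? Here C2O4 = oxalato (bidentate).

No counter-ion: the bracketed complex is neutral.
Ligand charges: 2×H2O neutral; 2×C2O4 = -4; sum -4.
Mo + (-4) = 0 ⇒ Mo is +4.

+4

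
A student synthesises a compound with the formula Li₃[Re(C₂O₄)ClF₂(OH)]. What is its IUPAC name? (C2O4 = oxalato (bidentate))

The 3 lithium counter-ions carry a total charge of +3, so each complex ion is 3−.
Ligand charges: 1×oxalato (-2 each), 1×hydroxo (-1 each), 2×fluoro (-1 each), 1×chloro (-1 each); total -6. So Re + (-6) = 3−, giving Re = +3.
The complex ion is anionic, so rhenium takes the -ate form rhenate(III).

lithium chlorodifluorohydroxooxalatorhenate(III)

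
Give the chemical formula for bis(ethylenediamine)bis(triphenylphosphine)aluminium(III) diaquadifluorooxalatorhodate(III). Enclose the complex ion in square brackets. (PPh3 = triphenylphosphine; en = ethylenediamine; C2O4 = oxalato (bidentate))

Cation [Al…]: ligand charges 0, Al(III) ⇒ ion charge 3+.
Anion [Rh…]: ligand charges -4, Rh(III) ⇒ ion charge 1−.
One 3+ cation requires 3 of the 1− anion.

[Al(en)2(PPh3)2][Rh(C2O4)F2(H2O)2]3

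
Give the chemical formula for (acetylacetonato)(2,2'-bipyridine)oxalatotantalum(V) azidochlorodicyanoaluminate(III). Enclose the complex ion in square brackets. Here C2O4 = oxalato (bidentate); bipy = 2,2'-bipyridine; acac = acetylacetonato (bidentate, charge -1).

[Ta(acac)(bipy)(C2O4)][AlCl(CN)2(N3)]2

Cation [Ta…]: ligand charges -3, Ta(V) ⇒ ion charge 2+.
Anion [Al…]: ligand charges -4, Al(III) ⇒ ion charge 1−.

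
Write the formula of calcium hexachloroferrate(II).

Ligands: 6 chloro (Cl, -1). Ligand charge sum = -6.
Charge balance with calcium (+2) requires 1 complex ion per 2 calcium.

Ca2[FeCl6]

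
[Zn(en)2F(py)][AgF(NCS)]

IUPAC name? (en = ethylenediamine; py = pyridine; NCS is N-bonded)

bis(ethylenediamine)fluoro(pyridine)zinc(II) fluoroisothiocyanatoargentate(I)

Both ions are complex: the cation is named first with the plain metal name, the anion second with the -ate form; each ion's ligands are alphabetised independently.
Zinc is always +2 in its complexes; the cation's ligand charges sum to -1, so the complex cation is 1+.
A 1:1 salt means the anion carries the equal and opposite charge, 1−.
Anion: ligand charges sum to -2; for the ion to be 1−, Ag = +1.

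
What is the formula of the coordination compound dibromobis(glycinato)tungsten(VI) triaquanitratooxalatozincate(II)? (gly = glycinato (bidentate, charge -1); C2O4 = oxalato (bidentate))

[WBr2(gly)2][Zn(C2O4)(H2O)3(NO3)]2

Cation [W…]: ligand charges -4, W(VI) ⇒ ion charge 2+.
Anion [Zn…]: ligand charges -3, Zn(II) ⇒ ion charge 1−.
One 2+ cation requires 2 of the 1− anion.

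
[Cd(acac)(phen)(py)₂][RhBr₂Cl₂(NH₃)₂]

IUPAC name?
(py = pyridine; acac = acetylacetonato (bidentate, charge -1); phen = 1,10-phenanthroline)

Both ions are complex: the cation is named first with the plain metal name, the anion second with the -ate form; each ion's ligands are alphabetised independently.
Cadmium is always +2 in its complexes; the cation's ligand charges sum to -1, so the complex cation is 1+.
A 1:1 salt means the anion carries the equal and opposite charge, 1−.
Anion: ligand charges sum to -4; for the ion to be 1−, Rh = +3.

(acetylacetonato)(1,10-phenanthroline)bis(pyridine)cadmium(II) diamminedibromodichlororhodate(III)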